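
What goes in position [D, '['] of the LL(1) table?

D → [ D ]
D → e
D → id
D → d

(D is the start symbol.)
To find M[D, '['], we find productions for D where '[' is in the predict set (PREDICT(N → α) = (FIRST(α) \ {ε}) ∪ (FOLLOW(N) if α ⇒* ε)).

D → [ D ]: PREDICT = { '[' }
  '[' is in predict set, so this production goes in M[D, '[']
D → e: PREDICT = { 'e' }
D → id: PREDICT = { 'id' }
D → d: PREDICT = { 'd' }

M[D, '['] = D → [ D ]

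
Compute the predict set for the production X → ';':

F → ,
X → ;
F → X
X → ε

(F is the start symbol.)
{ ';' }

PREDICT(X → ';') = (FIRST(RHS) \ {ε}) ∪ (FOLLOW(X) if ε ∈ FIRST(RHS), i.e. RHS ⇒* ε)
FIRST(';') = { ';' }
ε ∉ FIRST(';'), so FOLLOW(X) is not added.
PREDICT(X → ';') = { ';' }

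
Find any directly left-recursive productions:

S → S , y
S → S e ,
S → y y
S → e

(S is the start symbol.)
Yes, S is left-recursive

Direct left recursion occurs when N → N α for some non-terminal N (the right-hand side begins with the left-hand side itself).

S → S , y: LEFT RECURSIVE (starts with S)
S → S e ,: LEFT RECURSIVE (starts with S)
S → y y: starts with y
S → e: starts with e

The grammar has direct left recursion on: S.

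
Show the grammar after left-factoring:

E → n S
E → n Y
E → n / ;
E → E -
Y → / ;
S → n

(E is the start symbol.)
E → n E'
E' → S
E' → Y
E' → / ;
E → E -
Y → / ;
S → n

Left-factoring transforms A → αβ₁ | αβ₂ into A → αA' and A' → β₁ | β₂
(α is the longest common prefix among the alternatives). Repeat until
no nonterminal has two alternatives with a common prefix.

Round 1: E has alternatives sharing prefix 'n'. Introduce E': E → n E'
  Add: E' → S
  Add: E' → Y
  Add: E' → / ;

No remaining common prefixes — done.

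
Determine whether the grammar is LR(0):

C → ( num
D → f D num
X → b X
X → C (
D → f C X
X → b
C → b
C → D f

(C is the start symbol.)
No. Shift-reduce conflict between [C → b .] and [C → . ( num]

A grammar is LR(0) if no state in the canonical LR(0) collection has:
  - both a shift item (dot before a terminal) and a complete item (shift-reduce conflict), or
  - two or more complete items (reduce-reduce conflict; the accept item [C' → C .] counts as a complete item here).

Augment with C' → C and build the canonical LR(0) collection (I0 = CLOSURE({[C' → . C]}), then GOTO on every symbol after a dot until no new states appear). It has 16 states:
  I0: { [C → . ( num], [C → . D f], [C → . b], [C' → . C], [D → . f C X], [D → . f D num] }  — shift
  I1: { [C → ( . num] }  — shift
  I2: { [C' → C .] }  — accept
  I3: { [C → D . f] }  — shift
  I4: { [C → b .] }  — reduce
  I5: { [C → . ( num], [C → . D f], [C → . b], [D → . f C X], [D → . f D num], [D → f . C X], [D → f . D num] }  — shift
  I6: { [C → . ( num], [C → . D f], [C → . b], [D → . f C X], [D → . f D num], [D → f C . X], [X → . C (], [X → . b X], [X → . b] }  — shift
  I7: { [C → D . f], [D → f D . num] }  — shift
  I8: { [C → D f .] }  — reduce
  I9: { [D → f D num .] }  — reduce
  I10: { [X → C . (] }  — shift
  I11: { [D → f C X .] }  — reduce
  I12: { [C → . ( num], [C → . D f], [C → . b], [C → b .], [D → . f C X], [D → . f D num], [X → . C (], [X → . b X], [X → . b], [X → b . X], [X → b .] }  — shift, 2 reduces
  I13: { [X → b X .] }  — reduce
  I14: { [X → C ( .] }  — reduce
  I15: { [C → ( num .] }  — reduce

Conflict in state I12:
  Shift-reduce conflict between [C → b .] and [C → . ( num]
So the grammar is NOT LR(0).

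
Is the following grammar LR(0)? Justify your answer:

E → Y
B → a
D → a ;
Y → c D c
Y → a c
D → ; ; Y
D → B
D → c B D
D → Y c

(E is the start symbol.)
Augment with E' → E and build the canonical LR(0) collection (I0 = CLOSURE({[E' → . E]}), then GOTO on every symbol after a dot until no new states appear). It has 19 states:
  I0: { [E → . Y], [E' → . E], [Y → . a c], [Y → . c D c] }  — shift
  I1: { [E' → E .] }  — accept
  I2: { [E → Y .] }  — reduce
  I3: { [Y → a . c] }  — shift
  I4: { [B → . a], [D → . ; ; Y], [D → . B], [D → . Y c], [D → . a ;], [D → . c B D], [Y → . a c], [Y → . c D c], [Y → c . D c] }  — shift
  I5: { [D → ; . ; Y] }  — shift
  I6: { [D → B .] }  — reduce
  I7: { [Y → c D . c] }  — shift
  I8: { [D → Y . c] }  — shift
  I9: { [B → a .], [D → a . ;], [Y → a . c] }  — shift, reduce
  I10: { [B → . a], [D → . ; ; Y], [D → . B], [D → . Y c], [D → . a ;], [D → . c B D], [D → c . B D], [Y → . a c], [Y → . c D c], [Y → c . D c] }  — shift
  I11: { [B → . a], [D → . ; ; Y], [D → . B], [D → . Y c], [D → . a ;], [D → . c B D], [D → B .], [D → c B . D], [Y → . a c], [Y → . c D c] }  — shift, reduce
  I12: { [D → c B D .] }  — reduce
  I13: { [D → a ; .] }  — reduce
  I14: { [Y → a c .] }  — reduce
  I15: { [D → Y c .] }  — reduce
  I16: { [Y → c D c .] }  — reduce
  I17: { [D → ; ; . Y], [Y → . a c], [Y → . c D c] }  — shift
  I18: { [D → ; ; Y .] }  — reduce

Conflict in state I9:
  Shift-reduce conflict between [B → a .] and [D → a . ;]
So the grammar is NOT LR(0).

Answer: No. Shift-reduce conflict between [B → a .] and [D → a . ;]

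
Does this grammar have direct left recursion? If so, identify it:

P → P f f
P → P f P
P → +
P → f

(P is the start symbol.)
Direct left recursion occurs when N → N α for some non-terminal N (the right-hand side begins with the left-hand side itself).

P → P f f: LEFT RECURSIVE (starts with P)
P → P f P: LEFT RECURSIVE (starts with P)
P → +: starts with '+'
P → f: starts with f

The grammar has direct left recursion on: P.

Answer: Yes, P is left-recursive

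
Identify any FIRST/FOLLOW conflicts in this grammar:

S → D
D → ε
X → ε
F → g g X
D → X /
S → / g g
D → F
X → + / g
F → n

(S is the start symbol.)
No FIRST/FOLLOW conflicts.

A FIRST/FOLLOW conflict occurs when a non-terminal N has a nullable alternative N → β (β ⇒* ε) and another alternative N → α with FIRST(α) ∩ FOLLOW(N) ≠ ∅: on such a lookahead the parser cannot decide between expanding α and letting N vanish via β.

Nullable non-terminals: D, S, X.
FIRST sets used below: FIRST(X) = { '+', ε }, FIRST(F) = { 'g', 'n' }, FIRST(D) = { '+', '/', 'g', 'n', ε }

D: nullable alternative(s) D → ε; FOLLOW(D) = { $ }
  D → ε: FIRST \ {ε} = { } — this is the only nullable alternative, skip
  D → X /: FIRST \ {ε} = { '+', '/' } — disjoint from FOLLOW(D)
  D → F: FIRST \ {ε} = { 'g', 'n' } — disjoint from FOLLOW(D)

S: nullable alternative(s) S → D; FOLLOW(S) = { $ }
  S → D: FIRST \ {ε} = { '+', '/', 'g', 'n' } — this is the only nullable alternative, skip
  S → / g g: FIRST \ {ε} = { '/' } — disjoint from FOLLOW(S)

X: nullable alternative(s) X → ε; FOLLOW(X) = { $, '/' }
  X → ε: FIRST \ {ε} = { } — this is the only nullable alternative, skip
  X → + / g: FIRST \ {ε} = { '+' } — disjoint from FOLLOW(X)

F has no nullable alternative, so no FIRST/FOLLOW check is needed there.

No FIRST/FOLLOW conflicts found.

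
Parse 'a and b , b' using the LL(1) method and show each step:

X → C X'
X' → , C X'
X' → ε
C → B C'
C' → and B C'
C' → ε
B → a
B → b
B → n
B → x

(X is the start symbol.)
Stack is shown with the top on the left.

Stack          Input          Action
------------------------------------
X $            a and b , b $  output X → C X'
C X' $         a and b , b $  output C → B C'
B C' X' $      a and b , b $  output B → a
a C' X' $      a and b , b $  match 'a'
C' X' $        and b , b $    output C' → and B C'
and B C' X' $  and b , b $    match 'and'
B C' X' $      b , b $        output B → b
b C' X' $      b , b $        match 'b'
C' X' $        , b $          output C' → ε
X' $           , b $          output X' → , C X'
, C X' $       , b $          match ','
C X' $         b $            output C → B C'
B C' X' $      b $            output B → b
b C' X' $      b $            match 'b'
C' X' $        $              output C' → ε
X' $           $              output X' → ε
$              $              accept

The string is accepted.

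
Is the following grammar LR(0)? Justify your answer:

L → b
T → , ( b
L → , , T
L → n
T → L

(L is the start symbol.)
Yes, the grammar is LR(0)

A grammar is LR(0) if no state in the canonical LR(0) collection has:
  - both a shift item (dot before a terminal) and a complete item (shift-reduce conflict), or
  - two or more complete items (reduce-reduce conflict; the accept item [L' → L .] counts as a complete item here).

Augment with L' → L and build the canonical LR(0) collection (I0 = CLOSURE({[L' → . L]}), then GOTO on every symbol after a dot until no new states appear). It has 11 states:
  I0: { [L → . , , T], [L → . b], [L → . n], [L' → . L] }  — shift
  I1: { [L → , . , T] }  — shift
  I2: { [L' → L .] }  — accept
  I3: { [L → b .] }  — reduce
  I4: { [L → n .] }  — reduce
  I5: { [L → , , . T], [L → . , , T], [L → . b], [L → . n], [T → . , ( b], [T → . L] }  — shift
  I6: { [L → , . , T], [T → , . ( b] }  — shift
  I7: { [T → L .] }  — reduce
  I8: { [L → , , T .] }  — reduce
  I9: { [T → , ( . b] }  — shift
  I10: { [T → , ( b .] }  — reduce

Every state is either a pure shift/goto state or contains exactly one complete item and nothing to shift — no conflicts. The grammar is LR(0).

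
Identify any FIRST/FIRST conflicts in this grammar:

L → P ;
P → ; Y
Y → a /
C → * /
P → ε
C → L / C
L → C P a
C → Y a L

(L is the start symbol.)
Yes. L → P ';' / L → C P a on { ';' }; C → '*' '/' / C → L '/' C on { '*' }; C → L '/' C / C → Y a L on { 'a' }

FIRST sets of the non-terminals at (or reachable through a nullable prefix from) the front of some alternative:
  FIRST(P) = { ';', ε }
  FIRST(C) = { '*', ';', 'a' }
  FIRST(L) = { '*', ';', 'a' }
  FIRST(Y) = { 'a' }

Productions for L:
  L → P ;: FIRST = { ';' }
  L → C P a: FIRST = { '*', ';', 'a' }
Productions for P:
  P → ; Y: FIRST = { ';' }
  P → ε: FIRST = { ε }
Productions for C:
  C → * /: FIRST = { '*' }
  C → L / C: FIRST = { '*', ';', 'a' }
  C → Y a L: FIRST = { 'a' }
Y has only one production, so no FIRST/FIRST conflict is possible there.

Conflict for L: L → P ; and L → C P a
  Overlap: { ';' }
Conflict for C: C → * / and C → L / C
  Overlap: { '*' }
Conflict for C: C → L / C and C → Y a L
  Overlap: { 'a' }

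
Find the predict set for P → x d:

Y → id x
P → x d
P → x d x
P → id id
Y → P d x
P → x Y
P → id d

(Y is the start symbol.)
PREDICT(P → x d) = (FIRST(RHS) \ {ε}) ∪ (FOLLOW(P) if ε ∈ FIRST(RHS), i.e. RHS ⇒* ε)
FIRST(x d) = { 'x' }
ε ∉ FIRST(x d), so FOLLOW(P) is not added.
PREDICT(P → x d) = { 'x' }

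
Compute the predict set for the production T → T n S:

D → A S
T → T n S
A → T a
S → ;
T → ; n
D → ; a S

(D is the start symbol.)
PREDICT(T → T n S) = (FIRST(RHS) \ {ε}) ∪ (FOLLOW(T) if ε ∈ FIRST(RHS), i.e. RHS ⇒* ε)
FIRST(T) = { ';' }
FIRST(T n S) = { ';' }
ε ∉ FIRST(T n S), so FOLLOW(T) is not added.
PREDICT(T → T n S) = { ';' }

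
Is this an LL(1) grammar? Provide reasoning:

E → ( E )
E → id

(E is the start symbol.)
Yes, the grammar is LL(1).

A grammar is LL(1) if for each non-terminal N with multiple productions, the predict sets of those productions are pairwise disjoint, where PREDICT(N → α) = (FIRST(α) \ {ε}) ∪ (FOLLOW(N) if α ⇒* ε).

For E:
  PREDICT(E → '(' E ')') = { '(' }
  PREDICT(E → id) = { 'id' }

All predict sets are disjoint. The grammar IS LL(1).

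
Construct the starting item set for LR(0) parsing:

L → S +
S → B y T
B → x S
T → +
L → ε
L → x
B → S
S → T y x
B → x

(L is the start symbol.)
{ [B → . S], [B → . x S], [B → . x], [L → . S +], [L → . x], [L → .], [L' → . L], [S → . B y T], [S → . T y x], [T → . +] }

First, augment the grammar with L' → L
I₀ = CLOSURE({ [L' → . L] }):
  [L' → . L] has the dot before L: add [L → . S +], [L → .], [L → . x]
  [L → . S +] has the dot before S: add [S → . B y T], [S → . T y x]
  [S → . B y T] has the dot before B: add [B → . x S], [B → . S], [B → . x]
  [S → . T y x] has the dot before T: add [T → . +]
No further items can be added.

I₀ = { [B → . S], [B → . x S], [B → . x], [L → . S +], [L → . x], [L → .], [L' → . L], [S → . B y T], [S → . T y x], [T → . +] }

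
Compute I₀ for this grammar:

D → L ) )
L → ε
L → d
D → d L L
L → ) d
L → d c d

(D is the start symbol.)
{ [D → . L ) )], [D → . d L L], [D' → . D], [L → . ) d], [L → . d c d], [L → . d], [L → .] }

First, augment the grammar with D' → D
I₀ = CLOSURE({ [D' → . D] }):
  [D' → . D] has the dot before D: add [D → . L ) )], [D → . d L L]
  [D → . L ) )] has the dot before L: add [L → .], [L → . d], [L → . ) d], [L → . d c d]
No further items can be added.

I₀ = { [D → . L ) )], [D → . d L L], [D' → . D], [L → . ) d], [L → . d c d], [L → . d], [L → .] }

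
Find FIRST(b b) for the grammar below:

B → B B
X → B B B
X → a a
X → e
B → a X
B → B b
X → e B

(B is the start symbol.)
To compute FIRST(b b), process the symbols left to right:
Symbol b is a terminal. Add 'b' and stop.
FIRST(b b) = { 'b' }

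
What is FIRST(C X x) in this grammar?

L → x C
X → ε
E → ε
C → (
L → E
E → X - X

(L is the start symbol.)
FIRST sets of the non-terminals involved (from the grammar, by fixed-point iteration):
  FIRST(C) = { '(' }

To compute FIRST(C X x), process the symbols left to right:
Symbol C is a non-terminal. Add FIRST(C) \ {ε} = { '(' }
C is not nullable (ε ∉ FIRST(C)), so stop here.
FIRST(C X x) = { '(' }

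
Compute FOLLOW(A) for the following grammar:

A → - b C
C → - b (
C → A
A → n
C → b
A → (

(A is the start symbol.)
To compute FOLLOW(A), find every occurrence of A on a right-hand side N → α A β: add FIRST(β) \ {ε}, and if β is empty or nullable also add FOLLOW(N). Iterate to a fixed point.

A is the start symbol, so $ ∈ FOLLOW(A).
In C → A: A is at the end, add FOLLOW(C)

The FOLLOW sets referred to above (computed the same way, to a fixed point):
  FOLLOW(C) = { $ }

Taking the union: FOLLOW(A) = { $ }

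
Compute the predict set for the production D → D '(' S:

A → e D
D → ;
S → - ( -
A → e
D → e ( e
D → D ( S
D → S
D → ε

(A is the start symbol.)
{ '(', '-', ';', 'e' }

PREDICT(D → D '(' S) = (FIRST(RHS) \ {ε}) ∪ (FOLLOW(D) if ε ∈ FIRST(RHS), i.e. RHS ⇒* ε)
FIRST(D) = { '(', '-', ';', 'e', ε }
FIRST(D '(' S) = { '(', '-', ';', 'e' }
ε ∉ FIRST(D '(' S), so FOLLOW(D) is not added.
PREDICT(D → D '(' S) = { '(', '-', ';', 'e' }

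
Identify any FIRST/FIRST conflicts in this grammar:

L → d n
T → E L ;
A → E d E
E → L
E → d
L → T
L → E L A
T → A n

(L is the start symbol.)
A FIRST/FIRST conflict occurs when two productions N → α and N → β for the same non-terminal have FIRST(α) ∩ FIRST(β) ≠ ∅ (with ε ∈ FIRST of a nullable right-hand side, so two nullable alternatives also conflict).

FIRST sets of the non-terminals at (or reachable through a nullable prefix from) the front of some alternative:
  FIRST(T) = { 'd' }
  FIRST(E) = { 'd' }
  FIRST(A) = { 'd' }
  FIRST(L) = { 'd' }

Productions for L:
  L → d n: FIRST = { 'd' }
  L → T: FIRST = { 'd' }
  L → E L A: FIRST = { 'd' }
Productions for T:
  T → E L ;: FIRST = { 'd' }
  T → A n: FIRST = { 'd' }
Productions for E:
  E → L: FIRST = { 'd' }
  E → d: FIRST = { 'd' }
A has only one production, so no FIRST/FIRST conflict is possible there.

Conflict for L: L → d n and L → T
  Overlap: { 'd' }
Conflict for L: L → d n and L → E L A
  Overlap: { 'd' }
Conflict for L: L → T and L → E L A
  Overlap: { 'd' }
Conflict for T: T → E L ; and T → A n
  Overlap: { 'd' }
Conflict for E: E → L and E → d
  Overlap: { 'd' }

Answer: Yes. L → d n / L → T on { 'd' }; L → d n / L → E L A on { 'd' }; L → T / L → E L A on { 'd' }; T → E L ';' / T → A n on { 'd' }; E → L / E → d on { 'd' }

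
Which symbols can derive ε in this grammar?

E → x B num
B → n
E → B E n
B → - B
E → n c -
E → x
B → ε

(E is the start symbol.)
{ 'B' }

A non-terminal is nullable if it can derive ε (the empty string): either it has an ε-production, or it has a production whose right-hand side consists entirely of nullable non-terminals.

ε-productions: B → ε
So B is immediately nullable.
No further non-terminal can be added: every production for the remaining non-terminals contains a terminal or a non-nullable non-terminal.
Nullable = { 'B' }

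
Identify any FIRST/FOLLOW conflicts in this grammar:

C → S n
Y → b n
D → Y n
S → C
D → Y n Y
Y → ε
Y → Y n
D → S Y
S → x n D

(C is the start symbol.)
Nullable non-terminals: Y.
FIRST sets used below: FIRST(Y) = { 'b', 'n', ε }

Y: nullable alternative(s) Y → ε; FOLLOW(Y) = { 'b', 'n' }
  Y → b n: FIRST \ {ε} = { 'b' } — overlaps FOLLOW(Y) on { 'b' }: CONFLICT
  Y → ε: FIRST \ {ε} = { } — this is the only nullable alternative, skip
  Y → Y n: FIRST \ {ε} = { 'b', 'n' } — overlaps FOLLOW(Y) on { 'b', 'n' }: CONFLICT

C, D, S have no nullable alternative, so no FIRST/FOLLOW check is needed there.

So the grammar has 2 FIRST/FOLLOW conflicts (marked CONFLICT above).

Answer: Yes. Y → b n with FOLLOW(Y) on { 'b' }; Y → Y n with FOLLOW(Y) on { 'b', 'n' }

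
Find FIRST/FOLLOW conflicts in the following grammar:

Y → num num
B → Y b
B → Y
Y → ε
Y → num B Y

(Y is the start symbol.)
Yes. Y → num num with FOLLOW(Y) on { 'num' }; Y → num B Y with FOLLOW(Y) on { 'num' }; B → Y b with FOLLOW(B) on { 'b', 'num' }

Nullable non-terminals: B, Y.
FIRST sets used below: FIRST(Y) = { 'num', ε }

B: nullable alternative(s) B → Y; FOLLOW(B) = { $, 'b', 'num' }
  B → Y b: FIRST \ {ε} = { 'b', 'num' } — overlaps FOLLOW(B) on { 'b', 'num' }: CONFLICT
  B → Y: FIRST \ {ε} = { 'num' } — this is the only nullable alternative, skip

Y: nullable alternative(s) Y → ε; FOLLOW(Y) = { $, 'b', 'num' }
  Y → num num: FIRST \ {ε} = { 'num' } — overlaps FOLLOW(Y) on { 'num' }: CONFLICT
  Y → ε: FIRST \ {ε} = { } — this is the only nullable alternative, skip
  Y → num B Y: FIRST \ {ε} = { 'num' } — overlaps FOLLOW(Y) on { 'num' }: CONFLICT

So the grammar has 3 FIRST/FOLLOW conflicts (marked CONFLICT above).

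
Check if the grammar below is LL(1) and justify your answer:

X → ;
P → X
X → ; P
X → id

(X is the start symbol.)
A grammar is LL(1) if for each non-terminal N with multiple productions, the predict sets of those productions are pairwise disjoint, where PREDICT(N → α) = (FIRST(α) \ {ε}) ∪ (FOLLOW(N) if α ⇒* ε).

For X:
  PREDICT(X → ';') = { ';' }
  PREDICT(X → ';' P) = { ';' }
  PREDICT(X → id) = { 'id' }
P has a single production, so nothing to check there.

Conflict found: Predict set conflict for X: { ';' }
The grammar is NOT LL(1).

Answer: No. Predict set conflict for X: { ';' }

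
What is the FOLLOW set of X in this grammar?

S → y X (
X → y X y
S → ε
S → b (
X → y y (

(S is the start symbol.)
To compute FOLLOW(X), find every occurrence of X on a right-hand side N → α X β: add FIRST(β) \ {ε}, and if β is empty or nullable also add FOLLOW(N). Iterate to a fixed point.

In S → y X (: X is followed by '(', add FIRST('(') \ {ε} = { '(' }
In X → y X y: X is followed by y, add FIRST(y) \ {ε} = { 'y' }

Taking the union: FOLLOW(X) = { '(', 'y' }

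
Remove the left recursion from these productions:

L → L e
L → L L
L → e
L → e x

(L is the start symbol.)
L is directly left-recursive. The standard transformation for
  A → A α₁ | ... | A α_m | β₁ | ... | β_n
is
  A  → β₁ A' | ... | β_n A'
  A' → α₁ A' | ... | α_m A' | ε

L → e becomes L → e L'
L → e x becomes L → e x L'
L → L e becomes L' → e L'
L → L L becomes L' → L L'
Add L' → ε

Resulting grammar:
L → e L'
L → e x L'
L' → e L'
L' → L L'
L' → ε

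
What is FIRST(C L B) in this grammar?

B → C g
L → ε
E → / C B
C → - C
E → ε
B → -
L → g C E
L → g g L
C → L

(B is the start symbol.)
FIRST sets of the non-terminals involved (from the grammar, by fixed-point iteration):
  FIRST(C) = { '-', 'g', ε }
  FIRST(L) = { 'g', ε }
  FIRST(B) = { '-', 'g' }

To compute FIRST(C L B), process the symbols left to right:
Symbol C is a non-terminal. Add FIRST(C) \ {ε} = { '-', 'g' }
C is nullable (ε ∈ FIRST(C)), continue to the next symbol.
Symbol L is a non-terminal. Add FIRST(L) \ {ε} = { 'g' }
L is nullable (ε ∈ FIRST(L)), continue to the next symbol.
Symbol B is a non-terminal. Add FIRST(B) \ {ε} = { '-', 'g' }
B is not nullable (ε ∉ FIRST(B)), so stop here.
FIRST(C L B) = { '-', 'g' }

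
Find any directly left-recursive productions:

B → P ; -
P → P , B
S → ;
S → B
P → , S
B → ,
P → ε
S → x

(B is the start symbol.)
Direct left recursion occurs when N → N α for some non-terminal N (the right-hand side begins with the left-hand side itself).

B → P ; -: starts with P
P → P , B: LEFT RECURSIVE (starts with P)
S → ;: starts with ';'
S → B: starts with B
P → , S: starts with ','
B → ,: starts with ','
P → ε: starts with ε
S → x: starts with x

The grammar has direct left recursion on: P.

Answer: Yes, P is left-recursive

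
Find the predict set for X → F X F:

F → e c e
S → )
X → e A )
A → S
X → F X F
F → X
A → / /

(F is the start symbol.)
PREDICT(X → F X F) = (FIRST(RHS) \ {ε}) ∪ (FOLLOW(X) if ε ∈ FIRST(RHS), i.e. RHS ⇒* ε)
FIRST(F) = { 'e' }
FIRST(F X F) = { 'e' }
ε ∉ FIRST(F X F), so FOLLOW(X) is not added.
PREDICT(X → F X F) = { 'e' }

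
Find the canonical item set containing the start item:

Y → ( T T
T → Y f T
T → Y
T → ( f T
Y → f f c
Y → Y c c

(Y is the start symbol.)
{ [Y → . ( T T], [Y → . Y c c], [Y → . f f c], [Y' → . Y] }

First, augment the grammar with Y' → Y
I₀ = CLOSURE({ [Y' → . Y] }):
  [Y' → . Y] has the dot before Y: add [Y → . ( T T], [Y → . f f c], [Y → . Y c c]
No further items can be added.

I₀ = { [Y → . ( T T], [Y → . Y c c], [Y → . f f c], [Y' → . Y] }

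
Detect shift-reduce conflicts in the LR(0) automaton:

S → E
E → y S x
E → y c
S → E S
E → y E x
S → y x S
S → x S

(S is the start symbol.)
Yes — I1: [S → E .] vs [E → . y E x]; I5: [S → E .] vs [E → . y E x]; I12: [E → y E x .] vs [E → . y E x]

Augment with S' → S and build the canonical LR(0) collection (I0 = CLOSURE({[S' → . S]}), then GOTO on every symbol after a dot until no new states appear). It has 14 states:
  I0: { [E → . y E x], [E → . y S x], [E → . y c], [S → . E S], [S → . E], [S → . x S], [S → . y x S], [S' → . S] }  — shift
  I1: { [E → . y E x], [E → . y S x], [E → . y c], [S → . E S], [S → . E], [S → . x S], [S → . y x S], [S → E . S], [S → E .] }  — shift, reduce
  I2: { [S' → S .] }  — accept
  I3: { [E → . y E x], [E → . y S x], [E → . y c], [S → . E S], [S → . E], [S → . x S], [S → . y x S], [S → x . S] }  — shift
  I4: { [E → . y E x], [E → . y S x], [E → . y c], [E → y . E x], [E → y . S x], [E → y . c], [S → . E S], [S → . E], [S → . x S], [S → . y x S], [S → y . x S] }  — shift
  I5: { [E → . y E x], [E → . y S x], [E → . y c], [E → y E . x], [S → . E S], [S → . E], [S → . x S], [S → . y x S], [S → E . S], [S → E .] }  — shift, reduce
  I6: { [E → y S . x] }  — shift
  I7: { [E → y c .] }  — reduce
  I8: { [E → . y E x], [E → . y S x], [E → . y c], [S → . E S], [S → . E], [S → . x S], [S → . y x S], [S → x . S], [S → y x . S] }  — shift
  I9: { [S → x S .], [S → y x S .] }  — 2 reduces
  I10: { [E → y S x .] }  — reduce
  I11: { [S → E S .] }  — reduce
  I12: { [E → . y E x], [E → . y S x], [E → . y c], [E → y E x .], [S → . E S], [S → . E], [S → . x S], [S → . y x S], [S → x . S] }  — shift, reduce
  I13: { [S → x S .] }  — reduce

I1 contains reduce item [S → E .] and shift items [E → . y E x], [E → . y S x], [E → . y c], [S → . x S], [S → . y x S] — shift-reduce conflict.
I5 contains reduce item [S → E .] and shift items [E → . y E x], [E → y E . x], [E → . y S x], [E → . y c], [S → . x S], [S → . y x S] — shift-reduce conflict.
I12 contains reduce item [E → y E x .] and shift items [E → . y E x], [E → . y S x], [E → . y c], [S → . x S], [S → . y x S] — shift-reduce conflict.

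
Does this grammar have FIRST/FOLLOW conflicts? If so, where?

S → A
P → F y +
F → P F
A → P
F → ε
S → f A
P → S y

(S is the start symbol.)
Yes. F → P F with FOLLOW(F) on { 'y' }

Nullable non-terminals: F.
FIRST sets used below: FIRST(P) = { 'f', 'y' }

F: nullable alternative(s) F → ε; FOLLOW(F) = { 'y' }
  F → P F: FIRST \ {ε} = { 'f', 'y' } — overlaps FOLLOW(F) on { 'y' }: CONFLICT
  F → ε: FIRST \ {ε} = { } — this is the only nullable alternative, skip

A, P, S have no nullable alternative, so no FIRST/FOLLOW check is needed there.

So the grammar has 1 FIRST/FOLLOW conflict (marked CONFLICT above).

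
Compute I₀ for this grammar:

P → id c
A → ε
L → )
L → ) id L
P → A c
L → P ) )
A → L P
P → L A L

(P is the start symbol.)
{ [A → . L P], [A → .], [L → . ) id L], [L → . )], [L → . P ) )], [P → . A c], [P → . L A L], [P → . id c], [P' → . P] }

First, augment the grammar with P' → P
I₀ = CLOSURE({ [P' → . P] }):
  [P' → . P] has the dot before P: add [P → . id c], [P → . A c], [P → . L A L]
  [P → . A c] has the dot before A: add [A → .], [A → . L P]
  [P → . L A L] has the dot before L: add [L → . )], [L → . ) id L], [L → . P ) )]
No further items can be added.

I₀ = { [A → . L P], [A → .], [L → . ) id L], [L → . )], [L → . P ) )], [P → . A c], [P → . L A L], [P → . id c], [P' → . P] }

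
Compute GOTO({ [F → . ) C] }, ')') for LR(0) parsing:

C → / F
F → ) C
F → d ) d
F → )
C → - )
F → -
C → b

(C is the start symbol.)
GOTO(I, ')') = CLOSURE({ [A → αX.β] : [A → α.Xβ] ∈ I, X = ')' })

Items with dot before ')', with the dot advanced:
  [F → . ) C] → [F → ) . C]
Closure of the advanced items:
  [F → ) . C] has the dot before C: add [C → . / F], [C → . - )], [C → . b]

GOTO = { [C → . - )], [C → . / F], [C → . b], [F → ) . C] }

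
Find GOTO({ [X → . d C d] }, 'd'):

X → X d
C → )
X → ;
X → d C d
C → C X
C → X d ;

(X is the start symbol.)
{ [C → . )], [C → . C X], [C → . X d ;], [X → . ;], [X → . X d], [X → . d C d], [X → d . C d] }

GOTO(I, 'd') = CLOSURE({ [A → αX.β] : [A → α.Xβ] ∈ I, X = 'd' })

Items with dot before 'd', with the dot advanced:
  [X → . d C d] → [X → d . C d]
Closure of the advanced items:
  [X → d . C d] has the dot before C: add [C → . )], [C → . C X], [C → . X d ;]
  [C → . X d ;] has the dot before X: add [X → . X d], [X → . ;], [X → . d C d]

GOTO = { [C → . )], [C → . C X], [C → . X d ;], [X → . ;], [X → . X d], [X → . d C d], [X → d . C d] }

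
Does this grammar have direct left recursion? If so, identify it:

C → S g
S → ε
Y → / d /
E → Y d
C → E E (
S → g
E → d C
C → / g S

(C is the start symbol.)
Direct left recursion occurs when N → N α for some non-terminal N (the right-hand side begins with the left-hand side itself).

C → S g: starts with S
S → ε: starts with ε
Y → / d /: starts with '/'
E → Y d: starts with Y
C → E E (: starts with E
S → g: starts with g
E → d C: starts with d
C → / g S: starts with '/'

No direct left recursion found.

Answer: No direct left recursion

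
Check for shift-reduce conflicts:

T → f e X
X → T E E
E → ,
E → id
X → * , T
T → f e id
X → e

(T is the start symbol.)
No shift-reduce conflicts

A shift-reduce conflict occurs when an LR(0) state has both:
  - a complete (reduce) item [A → α .] (dot at the end), and
  - a shift item [B → β . c γ] (dot before a terminal).

Augment with T' → T and build the canonical LR(0) collection (I0 = CLOSURE({[T' → . T]}), then GOTO on every symbol after a dot until no new states appear). It has 15 states:
  I0: { [T → . f e X], [T → . f e id], [T' → . T] }  — shift
  I1: { [T' → T .] }  — accept
  I2: { [T → f . e X], [T → f . e id] }  — shift
  I3: { [T → . f e X], [T → . f e id], [T → f e . X], [T → f e . id], [X → . * , T], [X → . T E E], [X → . e] }  — shift
  I4: { [X → * . , T] }  — shift
  I5: { [E → . ,], [E → . id], [X → T . E E] }  — shift
  I6: { [T → f e X .] }  — reduce
  I7: { [X → e .] }  — reduce
  I8: { [T → f e id .] }  — reduce
  I9: { [E → , .] }  — reduce
  I10: { [E → . ,], [E → . id], [X → T E . E] }  — shift
  I11: { [E → id .] }  — reduce
  I12: { [X → T E E .] }  — reduce
  I13: { [T → . f e X], [T → . f e id], [X → * , . T] }  — shift
  I14: { [X → * , T .] }  — reduce

No state contains both a complete item and a shift item.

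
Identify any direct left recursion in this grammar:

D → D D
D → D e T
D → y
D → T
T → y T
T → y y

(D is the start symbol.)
Yes, D is left-recursive

Direct left recursion occurs when N → N α for some non-terminal N (the right-hand side begins with the left-hand side itself).

D → D D: LEFT RECURSIVE (starts with D)
D → D e T: LEFT RECURSIVE (starts with D)
D → y: starts with y
D → T: starts with T
T → y T: starts with y
T → y y: starts with y

The grammar has direct left recursion on: D.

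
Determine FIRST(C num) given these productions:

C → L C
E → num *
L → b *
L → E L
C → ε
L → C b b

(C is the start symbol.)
FIRST sets of the non-terminals involved (from the grammar, by fixed-point iteration):
  FIRST(C) = { 'b', 'num', ε }

To compute FIRST(C num), process the symbols left to right:
Symbol C is a non-terminal. Add FIRST(C) \ {ε} = { 'b', 'num' }
C is nullable (ε ∈ FIRST(C)), continue to the next symbol.
Symbol num is a terminal. Add 'num' and stop.
FIRST(C num) = { 'b', 'num' }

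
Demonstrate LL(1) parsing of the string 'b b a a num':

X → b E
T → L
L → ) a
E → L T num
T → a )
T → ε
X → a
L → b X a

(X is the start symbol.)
Stack is shown with the top on the left.

Stack          Input          Action
------------------------------------
X $            b b a a num $  output X → b E
b E $          b b a a num $  match 'b'
E $            b a a num $    output E → L T num
L T num $      b a a num $    output L → b X a
b X a T num $  b a a num $    match 'b'
X a T num $    a a num $      output X → a
a a T num $    a a num $      match 'a'
a T num $      a num $        match 'a'
T num $        num $          output T → ε
num $          num $          match 'num'
$              $              accept

The string is accepted.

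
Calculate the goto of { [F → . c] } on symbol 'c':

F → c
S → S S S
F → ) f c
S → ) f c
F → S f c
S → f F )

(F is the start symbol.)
GOTO(I, 'c') = CLOSURE({ [A → αX.β] : [A → α.Xβ] ∈ I, X = 'c' })

Items with dot before 'c', with the dot advanced:
  [F → . c] → [F → c .]
Closure adds nothing (no advanced item has the dot before a non-terminal).

GOTO = { [F → c .] }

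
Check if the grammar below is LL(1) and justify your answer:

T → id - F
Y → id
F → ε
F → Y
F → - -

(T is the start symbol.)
Yes, the grammar is LL(1).

A grammar is LL(1) if for each non-terminal N with multiple productions, the predict sets of those productions are pairwise disjoint, where PREDICT(N → α) = (FIRST(α) \ {ε}) ∪ (FOLLOW(N) if α ⇒* ε).

Relevant sets:
  FIRST(Y) = { 'id' }
  FOLLOW(F) = { $ }

For F:
  PREDICT(F → ε) = { $ }
  PREDICT(F → Y) = { 'id' }
  PREDICT(F → '-' '-') = { '-' }
T, Y have a single production, so nothing to check there.

All predict sets are disjoint. The grammar IS LL(1).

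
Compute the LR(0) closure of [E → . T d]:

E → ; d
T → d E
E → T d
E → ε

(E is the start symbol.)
Start with: [E → . T d]
  [E → . T d] has the dot before T: add [T → . d E]
No further items can be added.

CLOSURE = { [E → . T d], [T → . d E] }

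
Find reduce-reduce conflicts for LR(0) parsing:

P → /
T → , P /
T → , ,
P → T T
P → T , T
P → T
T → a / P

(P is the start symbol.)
A reduce-reduce conflict occurs when an LR(0) state has two complete items [A → α .] and [B → β .] — both call for a reduction, and with no lookahead the parser cannot choose between them.

Augment with P' → P and build the canonical LR(0) collection (I0 = CLOSURE({[P' → . P]}), then GOTO on every symbol after a dot until no new states appear). It has 14 states:
  I0: { [P → . /], [P → . T , T], [P → . T T], [P → . T], [P' → . P], [T → . , ,], [T → . , P /], [T → . a / P] }  — shift
  I1: { [P → . /], [P → . T , T], [P → . T T], [P → . T], [T → , . ,], [T → , . P /], [T → . , ,], [T → . , P /], [T → . a / P] }  — shift
  I2: { [P → / .] }  — reduce
  I3: { [P' → P .] }  — accept
  I4: { [P → T . , T], [P → T . T], [P → T .], [T → . , ,], [T → . , P /], [T → . a / P] }  — shift, reduce
  I5: { [T → a . / P] }  — shift
  I6: { [P → . /], [P → . T , T], [P → . T T], [P → . T], [T → . , ,], [T → . , P /], [T → . a / P], [T → a / . P] }  — shift
  I7: { [T → a / P .] }  — reduce
  I8: { [P → . /], [P → . T , T], [P → . T T], [P → . T], [P → T , . T], [T → , . ,], [T → , . P /], [T → . , ,], [T → . , P /], [T → . a / P] }  — shift
  I9: { [P → T T .] }  — reduce
  I10: { [P → . /], [P → . T , T], [P → . T T], [P → . T], [T → , , .], [T → , . ,], [T → , . P /], [T → . , ,], [T → . , P /], [T → . a / P] }  — shift, reduce
  I11: { [T → , P . /] }  — shift
  I12: { [P → T , T .], [P → T . , T], [P → T . T], [P → T .], [T → . , ,], [T → . , P /], [T → . a / P] }  — shift, 2 reduces
  I13: { [T → , P / .] }  — reduce

I12 contains complete items [P → T .], [P → T , T .] — reduce-reduce conflict.

Answer: Yes — I12: [P → T .] vs [P → T , T .]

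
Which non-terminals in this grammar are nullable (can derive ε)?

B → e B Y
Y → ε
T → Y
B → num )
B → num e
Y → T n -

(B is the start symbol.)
{ 'T', 'Y' }

ε-productions: Y → ε
So Y is immediately nullable.
T → Y: every symbol on the right is nullable, so T is nullable too.
No further non-terminal can be added: every production for the remaining non-terminals contains a terminal or a non-nullable non-terminal.
Nullable = { 'T', 'Y' }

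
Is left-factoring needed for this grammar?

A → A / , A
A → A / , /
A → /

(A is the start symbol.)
Left-factoring is needed when two productions for the same non-terminal
share a common prefix on the right-hand side.

Productions for A:
  A → A / , A
  A → A / , /
  A → /

Found common prefix 'A / ,' in productions for A

Answer: Yes, A has productions with common prefix 'A / ,'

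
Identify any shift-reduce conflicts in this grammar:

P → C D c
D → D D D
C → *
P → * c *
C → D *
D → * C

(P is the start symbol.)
A shift-reduce conflict occurs when an LR(0) state has both:
  - a complete (reduce) item [A → α .] (dot at the end), and
  - a shift item [B → β . c γ] (dot before a terminal).

Augment with P' → P and build the canonical LR(0) collection (I0 = CLOSURE({[P' → . P]}), then GOTO on every symbol after a dot until no new states appear). It has 15 states:
  I0: { [C → . *], [C → . D *], [D → . * C], [D → . D D D], [P → . * c *], [P → . C D c], [P' → . P] }  — shift
  I1: { [C → * .], [C → . *], [C → . D *], [D → * . C], [D → . * C], [D → . D D D], [P → * . c *] }  — shift, reduce
  I2: { [D → . * C], [D → . D D D], [P → C . D c] }  — shift
  I3: { [C → D . *], [D → . * C], [D → . D D D], [D → D . D D] }  — shift
  I4: { [P' → P .] }  — accept
  I5: { [C → . *], [C → . D *], [C → D * .], [D → * . C], [D → . * C], [D → . D D D] }  — shift, reduce
  I6: { [D → . * C], [D → . D D D], [D → D . D D], [D → D D . D] }  — shift
  I7: { [C → . *], [C → . D *], [D → * . C], [D → . * C], [D → . D D D] }  — shift
  I8: { [D → . * C], [D → . D D D], [D → D . D D], [D → D D . D], [D → D D D .] }  — shift, reduce
  I9: { [C → * .], [C → . *], [C → . D *], [D → * . C], [D → . * C], [D → . D D D] }  — shift, reduce
  I10: { [D → * C .] }  — reduce
  I11: { [D → . * C], [D → . D D D], [D → D . D D], [P → C D . c] }  — shift
  I12: { [P → C D c .] }  — reduce
  I13: { [P → * c . *] }  — shift
  I14: { [P → * c * .] }  — reduce

I1 contains reduce item [C → * .] and shift items [C → . *], [D → . * C], [P → * . c *] — shift-reduce conflict.
I5 contains reduce item [C → D * .] and shift items [C → . *], [D → . * C] — shift-reduce conflict.
I8 contains reduce item [D → D D D .] and shift item [D → . * C] — shift-reduce conflict.
I9 contains reduce item [C → * .] and shift items [C → . *], [D → . * C] — shift-reduce conflict.

Answer: Yes — I1: [C → * .] vs [C → . *]; I5: [C → D * .] vs [C → . *]; I8: [D → D D D .] vs [D → . * C]; I9: [C → * .] vs [C → . *]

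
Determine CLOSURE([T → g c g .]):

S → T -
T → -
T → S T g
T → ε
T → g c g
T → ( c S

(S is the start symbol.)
{ [T → g c g .] }

To compute CLOSURE, for each item [A → α.Bβ] where B is a non-terminal, add [B → .γ] for all productions B → γ; repeat for the newly added items until nothing changes.

Start with: [T → g c g .]
The dot is at the end, so nothing is added.

CLOSURE = { [T → g c g .] }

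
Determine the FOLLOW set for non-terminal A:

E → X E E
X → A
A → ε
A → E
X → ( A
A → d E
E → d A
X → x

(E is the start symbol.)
To compute FOLLOW(A), find every occurrence of A on a right-hand side N → α A β: add FIRST(β) \ {ε}, and if β is empty or nullable also add FOLLOW(N). Iterate to a fixed point.

In X → A: A is at the end, add FOLLOW(X)
In X → ( A: A is at the end, add FOLLOW(X)
In E → d A: A is at the end, add FOLLOW(E)

The FOLLOW sets referred to above (computed the same way, to a fixed point):
  FOLLOW(X) = { '(', 'd', 'x' }
  FOLLOW(E) = { $, '(', 'd', 'x' }

Taking the union: FOLLOW(A) = { $, '(', 'd', 'x' }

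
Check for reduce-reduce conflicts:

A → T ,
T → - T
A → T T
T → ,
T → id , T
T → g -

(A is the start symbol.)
A reduce-reduce conflict occurs when an LR(0) state has two complete items [A → α .] and [B → β .] — both call for a reduction, and with no lookahead the parser cannot choose between them.

Augment with A' → A and build the canonical LR(0) collection (I0 = CLOSURE({[A' → . A]}), then GOTO on every symbol after a dot until no new states appear). It has 13 states:
  I0: { [A → . T ,], [A → . T T], [A' → . A], [T → . ,], [T → . - T], [T → . g -], [T → . id , T] }  — shift
  I1: { [T → , .] }  — reduce
  I2: { [T → - . T], [T → . ,], [T → . - T], [T → . g -], [T → . id , T] }  — shift
  I3: { [A' → A .] }  — accept
  I4: { [A → T . ,], [A → T . T], [T → . ,], [T → . - T], [T → . g -], [T → . id , T] }  — shift
  I5: { [T → g . -] }  — shift
  I6: { [T → id . , T] }  — shift
  I7: { [T → . ,], [T → . - T], [T → . g -], [T → . id , T], [T → id , . T] }  — shift
  I8: { [T → id , T .] }  — reduce
  I9: { [T → g - .] }  — reduce
  I10: { [A → T , .], [T → , .] }  — 2 reduces
  I11: { [A → T T .] }  — reduce
  I12: { [T → - T .] }  — reduce

I10 contains complete items [A → T , .], [T → , .] — reduce-reduce conflict.

Answer: Yes — I10: [A → T , .] vs [T → , .]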